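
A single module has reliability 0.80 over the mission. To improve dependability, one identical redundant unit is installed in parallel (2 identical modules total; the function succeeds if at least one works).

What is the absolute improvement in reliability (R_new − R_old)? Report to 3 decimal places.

R_before = 0.80
R_after = 1 − (1 − 0.80)^2 = 0.960
ΔR = 0.960 − 0.80 = 0.160

0.160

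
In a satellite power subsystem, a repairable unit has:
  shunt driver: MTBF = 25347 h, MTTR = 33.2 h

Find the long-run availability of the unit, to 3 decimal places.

0.999

A(shunt driver) = MTBF/(MTBF+MTTR) = 25347/(25347+33.2) = 0.999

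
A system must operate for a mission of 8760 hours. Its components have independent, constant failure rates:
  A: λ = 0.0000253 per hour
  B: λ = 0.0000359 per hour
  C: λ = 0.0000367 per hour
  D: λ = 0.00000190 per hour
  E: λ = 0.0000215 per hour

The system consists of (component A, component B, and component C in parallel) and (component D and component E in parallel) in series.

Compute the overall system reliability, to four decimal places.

R(A) = exp(−0.0000253 × 8760) = 0.801213
R(B) = exp(−0.0000359 × 8760) = 0.730166
R(C) = exp(−0.0000367 × 8760) = 0.725066
R(D) = exp(−0.00000190 × 8760) = 0.983494
R(E) = exp(−0.0000215 × 8760) = 0.828333
Parallel (A, B, and C): 1 − (1 − 0.801213)(1 − 0.730166)(1 − 0.725066) = 0.985253
Parallel (D and E): 1 − (1 − 0.983494)(1 − 0.828333) = 0.997166
Series ([0.985253] and [0.997166]): 0.985253 × 0.997166 = 0.9825

0.9825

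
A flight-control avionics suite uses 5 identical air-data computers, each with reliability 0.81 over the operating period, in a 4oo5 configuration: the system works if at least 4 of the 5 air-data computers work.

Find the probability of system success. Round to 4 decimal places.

R = Σ_{i=4}^{5} C(5,i) p^i (1−p)^{5−i} with p = 0.81
C(5,4)·0.81^4·0.19^1 = 0.408944
C(5,5)·0.81^5·0.19^0 = 0.348678
Sum = 0.7576

0.7576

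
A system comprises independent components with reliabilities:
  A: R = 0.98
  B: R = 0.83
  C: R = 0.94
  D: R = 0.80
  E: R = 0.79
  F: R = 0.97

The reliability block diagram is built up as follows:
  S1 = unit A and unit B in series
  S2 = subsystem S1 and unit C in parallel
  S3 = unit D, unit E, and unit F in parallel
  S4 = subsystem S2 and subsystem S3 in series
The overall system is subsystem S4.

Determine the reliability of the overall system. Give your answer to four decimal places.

0.9876

Series (A and B): 0.980000 × 0.830000 = 0.813400
Parallel ([0.813400] and C): 1 − (1 − 0.813400)(1 − 0.940000) = 0.988804
Parallel (D, E, and F): 1 − (1 − 0.800000)(1 − 0.790000)(1 − 0.970000) = 0.998740
Series ([0.988804] and [0.998740]): 0.988804 × 0.998740 = 0.9876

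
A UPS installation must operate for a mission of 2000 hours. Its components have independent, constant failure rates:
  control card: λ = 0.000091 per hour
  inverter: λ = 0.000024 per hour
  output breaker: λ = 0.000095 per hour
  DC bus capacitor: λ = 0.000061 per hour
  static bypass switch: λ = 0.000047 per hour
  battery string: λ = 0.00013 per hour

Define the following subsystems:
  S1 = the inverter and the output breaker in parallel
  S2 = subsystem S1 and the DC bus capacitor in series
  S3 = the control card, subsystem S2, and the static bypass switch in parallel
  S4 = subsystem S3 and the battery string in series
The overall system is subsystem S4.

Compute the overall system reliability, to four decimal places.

R(control card) = exp(−0.000091 × 2000) = 0.833601
R(inverter) = exp(−0.000024 × 2000) = 0.953134
R(output breaker) = exp(−0.000095 × 2000) = 0.826959
R(DC bus capacitor) = exp(−0.000061 × 2000) = 0.885148
R(static bypass switch) = exp(−0.000047 × 2000) = 0.910283
R(battery string) = exp(−0.00013 × 2000) = 0.771052
Parallel (inverter and output breaker): 1 − (1 − 0.953134)(1 − 0.826959) = 0.991890
Series ([0.991890] and DC bus capacitor): 0.991890 × 0.885148 = 0.877969
Parallel (control card, [0.877969], and static bypass switch): 1 − (1 − 0.833601)(1 − 0.877969)(1 − 0.910283) = 0.998178
Series ([0.998178] and battery string): 0.998178 × 0.771052 = 0.7696

0.7696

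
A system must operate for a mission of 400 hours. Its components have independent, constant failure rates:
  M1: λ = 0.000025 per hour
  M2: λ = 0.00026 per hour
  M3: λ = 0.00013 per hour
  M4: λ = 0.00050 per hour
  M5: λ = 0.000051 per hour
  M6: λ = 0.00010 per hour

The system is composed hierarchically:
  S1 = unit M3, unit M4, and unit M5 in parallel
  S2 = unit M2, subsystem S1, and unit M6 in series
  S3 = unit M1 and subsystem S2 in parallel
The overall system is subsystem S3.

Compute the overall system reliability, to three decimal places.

0.999

R(M1) = exp(−0.000025 × 400) = 0.99005
R(M2) = exp(−0.00026 × 400) = 0.90123
R(M3) = exp(−0.00013 × 400) = 0.94933
R(M4) = exp(−0.00050 × 400) = 0.81873
R(M5) = exp(−0.000051 × 400) = 0.97981
R(M6) = exp(−0.00010 × 400) = 0.96079
Parallel (M3, M4, and M5): 1 − (1 − 0.94933)(1 − 0.81873)(1 − 0.97981) = 0.99981
Series (M2, [0.99981], and M6): 0.90123 × 0.99981 × 0.96079 = 0.86573
Parallel (M1 and [0.86573]): 1 − (1 − 0.99005)(1 − 0.86573) = 0.999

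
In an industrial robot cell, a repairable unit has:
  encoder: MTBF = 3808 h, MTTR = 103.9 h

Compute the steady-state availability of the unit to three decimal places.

0.973

A(encoder) = MTBF/(MTBF+MTTR) = 3808/(3808+103.9) = 0.973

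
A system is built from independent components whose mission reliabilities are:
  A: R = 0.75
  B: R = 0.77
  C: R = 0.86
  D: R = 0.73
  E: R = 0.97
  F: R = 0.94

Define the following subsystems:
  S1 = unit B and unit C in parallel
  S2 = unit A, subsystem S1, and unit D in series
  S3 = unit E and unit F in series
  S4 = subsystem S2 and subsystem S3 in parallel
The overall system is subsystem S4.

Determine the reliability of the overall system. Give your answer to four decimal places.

Parallel (B and C): 1 − (1 − 0.770000)(1 − 0.860000) = 0.967800
Series (A, [0.967800], and D): 0.750000 × 0.967800 × 0.730000 = 0.529871
Series (E and F): 0.970000 × 0.940000 = 0.911800
Parallel ([0.529871] and [0.911800]): 1 − (1 − 0.529871)(1 − 0.911800) = 0.9585

0.9585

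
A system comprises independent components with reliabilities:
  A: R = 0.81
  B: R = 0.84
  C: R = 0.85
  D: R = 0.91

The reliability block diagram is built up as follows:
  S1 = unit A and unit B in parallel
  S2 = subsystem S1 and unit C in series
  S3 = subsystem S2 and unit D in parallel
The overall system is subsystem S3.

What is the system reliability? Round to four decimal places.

Parallel (A and B): 1 − (1 − 0.810000)(1 − 0.840000) = 0.969600
Series ([0.969600] and C): 0.969600 × 0.850000 = 0.824160
Parallel ([0.824160] and D): 1 − (1 − 0.824160)(1 − 0.910000) = 0.9842

0.9842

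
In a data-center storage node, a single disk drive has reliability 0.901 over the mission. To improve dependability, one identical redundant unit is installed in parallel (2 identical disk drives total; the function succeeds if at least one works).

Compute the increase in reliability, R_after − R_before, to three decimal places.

R_before = 0.901
R_after = 1 − (1 − 0.901)^2 = 0.990
ΔR = 0.990 − 0.901 = 0.089

0.089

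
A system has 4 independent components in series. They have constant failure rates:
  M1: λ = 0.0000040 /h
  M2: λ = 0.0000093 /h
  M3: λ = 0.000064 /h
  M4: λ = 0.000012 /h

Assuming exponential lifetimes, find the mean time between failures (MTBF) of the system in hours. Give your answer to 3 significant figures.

Series of exponential components: λ_sys = Σ λ_i
λ_sys = 0.0000040 + 0.0000093 + 0.000064 + 0.000012 = 8.9300e-05 /h
MTBF = 1 / λ_sys = 11200 h

11200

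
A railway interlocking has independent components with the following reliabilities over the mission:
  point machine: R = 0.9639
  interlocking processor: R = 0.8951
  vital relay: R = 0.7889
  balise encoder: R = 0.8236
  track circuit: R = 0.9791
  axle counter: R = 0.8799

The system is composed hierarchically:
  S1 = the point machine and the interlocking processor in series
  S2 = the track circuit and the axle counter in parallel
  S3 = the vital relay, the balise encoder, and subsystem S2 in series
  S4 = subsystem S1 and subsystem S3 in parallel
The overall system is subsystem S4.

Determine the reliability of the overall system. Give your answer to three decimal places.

Series (point machine and interlocking processor): 0.96390 × 0.89510 = 0.86279
Parallel (track circuit and axle counter): 1 − (1 − 0.97910)(1 − 0.87990) = 0.99749
Series (vital relay, balise encoder, and [0.99749]): 0.78890 × 0.82360 × 0.99749 = 0.64811
Parallel ([0.86279] and [0.64811]): 1 − (1 − 0.86279)(1 − 0.64811) = 0.952

0.952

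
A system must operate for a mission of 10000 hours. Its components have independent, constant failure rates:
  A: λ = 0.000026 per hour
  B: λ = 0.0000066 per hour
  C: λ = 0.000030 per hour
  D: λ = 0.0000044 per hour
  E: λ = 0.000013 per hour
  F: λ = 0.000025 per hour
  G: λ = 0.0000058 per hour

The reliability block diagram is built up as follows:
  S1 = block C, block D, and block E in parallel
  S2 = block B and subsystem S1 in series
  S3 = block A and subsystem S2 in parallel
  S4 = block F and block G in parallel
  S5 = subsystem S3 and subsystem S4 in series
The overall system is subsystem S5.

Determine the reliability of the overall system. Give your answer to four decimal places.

0.9728

R(A) = exp(−0.000026 × 10000) = 0.771052
R(B) = exp(−0.0000066 × 10000) = 0.936131
R(C) = exp(−0.000030 × 10000) = 0.740818
R(D) = exp(−0.0000044 × 10000) = 0.956954
R(E) = exp(−0.000013 × 10000) = 0.878095
R(F) = exp(−0.000025 × 10000) = 0.778801
R(G) = exp(−0.0000058 × 10000) = 0.943650
Parallel (C, D, and E): 1 − (1 − 0.740818)(1 − 0.956954)(1 − 0.878095) = 0.998640
Series (B and [0.998640]): 0.936131 × 0.998640 = 0.934858
Parallel (A and [0.934858]): 1 − (1 − 0.771052)(1 − 0.934858) = 0.985086
Parallel (F and G): 1 − (1 − 0.778801)(1 − 0.943650) = 0.987535
Series ([0.985086] and [0.987535]): 0.985086 × 0.987535 = 0.9728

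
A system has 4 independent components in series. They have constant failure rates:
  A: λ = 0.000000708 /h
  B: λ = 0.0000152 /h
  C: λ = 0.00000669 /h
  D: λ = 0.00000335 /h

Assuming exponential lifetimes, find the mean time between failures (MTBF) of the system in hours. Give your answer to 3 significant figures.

Series of exponential components: λ_sys = Σ λ_i
λ_sys = 0.000000708 + 0.0000152 + 0.00000669 + 0.00000335 = 2.5948e-05 /h
MTBF = 1 / λ_sys = 38500 h

38500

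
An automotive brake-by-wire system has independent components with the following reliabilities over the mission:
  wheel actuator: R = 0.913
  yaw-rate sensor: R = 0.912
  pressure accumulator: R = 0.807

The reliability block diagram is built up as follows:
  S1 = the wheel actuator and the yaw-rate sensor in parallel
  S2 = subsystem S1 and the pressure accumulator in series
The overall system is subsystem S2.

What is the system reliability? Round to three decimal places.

0.801

Parallel (wheel actuator and yaw-rate sensor): 1 − (1 − 0.91300)(1 − 0.91200) = 0.99234
Series ([0.99234] and pressure accumulator): 0.99234 × 0.80700 = 0.801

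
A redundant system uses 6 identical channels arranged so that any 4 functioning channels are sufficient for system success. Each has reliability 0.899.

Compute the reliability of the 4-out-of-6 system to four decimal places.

0.9837

R = Σ_{i=4}^{6} C(6,i) p^i (1−p)^{6−i} with p = 0.899
C(6,4)·0.899^4·0.101^2 = 0.099948
C(6,5)·0.899^5·0.101^1 = 0.355853
C(6,6)·0.899^6·0.101^0 = 0.527908
Sum = 0.9837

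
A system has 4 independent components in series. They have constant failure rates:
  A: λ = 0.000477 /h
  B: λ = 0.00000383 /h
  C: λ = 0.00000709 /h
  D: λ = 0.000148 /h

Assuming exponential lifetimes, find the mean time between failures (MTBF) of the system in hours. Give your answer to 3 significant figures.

1570

Series of exponential components: λ_sys = Σ λ_i
λ_sys = 0.000477 + 0.00000383 + 0.00000709 + 0.000148 = 6.3592e-04 /h
MTBF = 1 / λ_sys = 1570 h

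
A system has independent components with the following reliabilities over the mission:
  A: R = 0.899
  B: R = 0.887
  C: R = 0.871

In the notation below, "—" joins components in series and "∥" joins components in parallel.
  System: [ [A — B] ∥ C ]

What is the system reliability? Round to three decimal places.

0.974

Series (A and B): 0.89900 × 0.88700 = 0.79741
Parallel ([0.79741] and C): 1 − (1 − 0.79741)(1 − 0.87100) = 0.974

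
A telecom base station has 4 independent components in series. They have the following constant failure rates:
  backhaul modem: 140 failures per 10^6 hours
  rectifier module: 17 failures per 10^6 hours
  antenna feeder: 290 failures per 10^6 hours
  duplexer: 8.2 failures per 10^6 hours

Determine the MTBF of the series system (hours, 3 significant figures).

2200

Series of exponential components: λ_sys = Σ λ_i
λ_sys = 0.00014 + 0.000017 + 0.00029 + 0.0000082 = 4.5520e-04 /h
MTBF = 1 / λ_sys = 2200 h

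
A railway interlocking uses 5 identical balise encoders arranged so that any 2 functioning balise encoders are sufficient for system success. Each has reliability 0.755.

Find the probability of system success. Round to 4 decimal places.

R = Σ_{i=2}^{5} C(5,i) p^i (1−p)^{5−i} with p = 0.755
C(5,2)·0.755^2·0.245^3 = 0.083829
C(5,3)·0.755^3·0.245^2 = 0.258329
C(5,4)·0.755^4·0.245^1 = 0.398037
C(5,5)·0.755^5·0.245^0 = 0.245321
Sum = 0.9855

0.9855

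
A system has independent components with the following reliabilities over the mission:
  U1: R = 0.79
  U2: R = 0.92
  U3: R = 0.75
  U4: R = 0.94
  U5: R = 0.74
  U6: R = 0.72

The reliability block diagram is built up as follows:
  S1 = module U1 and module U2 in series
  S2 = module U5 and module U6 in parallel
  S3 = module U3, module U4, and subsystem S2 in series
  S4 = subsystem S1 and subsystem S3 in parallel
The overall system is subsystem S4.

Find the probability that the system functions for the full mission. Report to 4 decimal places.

0.9054

Series (U1 and U2): 0.790000 × 0.920000 = 0.726800
Parallel (U5 and U6): 1 − (1 − 0.740000)(1 − 0.720000) = 0.927200
Series (U3, U4, and [0.927200]): 0.750000 × 0.940000 × 0.927200 = 0.653676
Parallel ([0.726800] and [0.653676]): 1 − (1 − 0.726800)(1 − 0.653676) = 0.9054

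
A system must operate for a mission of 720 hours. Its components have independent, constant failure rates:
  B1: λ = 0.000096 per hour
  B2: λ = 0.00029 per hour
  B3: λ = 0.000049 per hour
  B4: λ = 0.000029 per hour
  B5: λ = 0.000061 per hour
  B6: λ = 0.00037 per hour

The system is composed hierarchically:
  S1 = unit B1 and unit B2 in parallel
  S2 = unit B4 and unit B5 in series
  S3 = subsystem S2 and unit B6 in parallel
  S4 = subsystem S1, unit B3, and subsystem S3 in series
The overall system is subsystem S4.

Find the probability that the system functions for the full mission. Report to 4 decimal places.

0.9392

R(B1) = exp(−0.000096 × 720) = 0.933215
R(B2) = exp(−0.00029 × 720) = 0.811558
R(B3) = exp(−0.000049 × 720) = 0.965335
R(B4) = exp(−0.000029 × 720) = 0.979336
R(B5) = exp(−0.000061 × 720) = 0.957031
R(B6) = exp(−0.00037 × 720) = 0.766133
Parallel (B1 and B2): 1 − (1 − 0.933215)(1 − 0.811558) = 0.987415
Series (B4 and B5): 0.979336 × 0.957031 = 0.937255
Parallel ([0.937255] and B6): 1 − (1 − 0.937255)(1 − 0.766133) = 0.985326
Series ([0.987415], B3, and [0.985326]): 0.987415 × 0.965335 × 0.985326 = 0.9392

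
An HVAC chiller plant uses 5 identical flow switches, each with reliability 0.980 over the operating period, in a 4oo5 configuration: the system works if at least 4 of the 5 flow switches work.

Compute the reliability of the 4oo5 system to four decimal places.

R = Σ_{i=4}^{5} C(5,i) p^i (1−p)^{5−i} with p = 0.980
C(5,4)·0.980^4·0.020^1 = 0.092237
C(5,5)·0.980^5·0.020^0 = 0.903921
Sum = 0.9962

0.9962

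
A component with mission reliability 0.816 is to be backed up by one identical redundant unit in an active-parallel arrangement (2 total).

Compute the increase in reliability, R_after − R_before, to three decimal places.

0.150

R_before = 0.816
R_after = 1 − (1 − 0.816)^2 = 0.966
ΔR = 0.966 − 0.816 = 0.150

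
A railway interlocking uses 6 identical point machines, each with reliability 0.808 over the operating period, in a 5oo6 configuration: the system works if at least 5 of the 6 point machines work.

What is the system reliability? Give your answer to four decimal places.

R = Σ_{i=5}^{6} C(6,i) p^i (1−p)^{6−i} with p = 0.808
C(6,5)·0.808^5·0.192^1 = 0.396743
C(6,6)·0.808^6·0.192^0 = 0.278271
Sum = 0.6750

0.6750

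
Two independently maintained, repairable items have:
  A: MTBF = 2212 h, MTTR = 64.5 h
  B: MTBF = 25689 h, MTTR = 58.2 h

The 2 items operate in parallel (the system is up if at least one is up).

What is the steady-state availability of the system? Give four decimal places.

0.9999

A(A) = MTBF/(MTBF+MTTR) = 2212/(2212+64.5) = 0.971667
A(B) = MTBF/(MTBF+MTTR) = 25689/(25689+58.2) = 0.997740
Parallel availability: 1 − (1 − 0.971667)(1 − 0.997740) = 0.9999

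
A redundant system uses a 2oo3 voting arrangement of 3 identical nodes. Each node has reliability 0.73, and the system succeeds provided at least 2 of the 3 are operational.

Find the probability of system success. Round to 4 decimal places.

0.8207

R = Σ_{i=2}^{3} C(3,i) p^i (1−p)^{3−i} with p = 0.73
C(3,2)·0.73^2·0.27^1 = 0.431649
C(3,3)·0.73^3·0.27^0 = 0.389017
Sum = 0.8207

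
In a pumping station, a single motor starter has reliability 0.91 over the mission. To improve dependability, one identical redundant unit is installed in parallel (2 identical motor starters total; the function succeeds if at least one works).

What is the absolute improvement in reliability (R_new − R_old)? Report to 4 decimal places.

R_before = 0.91
R_after = 1 − (1 − 0.91)^2 = 0.9919
ΔR = 0.9919 − 0.91 = 0.0819

0.0819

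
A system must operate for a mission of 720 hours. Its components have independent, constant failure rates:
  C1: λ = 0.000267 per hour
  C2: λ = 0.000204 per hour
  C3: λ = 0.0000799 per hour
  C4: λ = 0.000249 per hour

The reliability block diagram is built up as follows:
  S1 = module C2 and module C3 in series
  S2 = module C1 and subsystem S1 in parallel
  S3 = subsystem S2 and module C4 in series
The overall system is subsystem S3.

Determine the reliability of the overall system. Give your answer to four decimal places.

0.8088

R(C1) = exp(−0.000267 × 720) = 0.825109
R(C2) = exp(−0.000204 × 720) = 0.863398
R(C3) = exp(−0.0000799 × 720) = 0.944095
R(C4) = exp(−0.000249 × 720) = 0.835872
Series (C2 and C3): 0.863398 × 0.944095 = 0.815130
Parallel (C1 and [0.815130]): 1 − (1 − 0.825109)(1 − 0.815130) = 0.967668
Series ([0.967668] and C4): 0.967668 × 0.835872 = 0.8088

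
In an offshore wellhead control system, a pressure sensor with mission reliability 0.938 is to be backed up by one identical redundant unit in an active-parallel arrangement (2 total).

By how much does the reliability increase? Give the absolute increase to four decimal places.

0.0582

R_before = 0.938
R_after = 1 − (1 − 0.938)^2 = 0.9962
ΔR = 0.9962 − 0.938 = 0.0582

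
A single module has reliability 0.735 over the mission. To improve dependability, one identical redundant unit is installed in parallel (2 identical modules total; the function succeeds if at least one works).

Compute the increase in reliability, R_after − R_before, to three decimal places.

0.195

R_before = 0.735
R_after = 1 − (1 − 0.735)^2 = 0.930
ΔR = 0.930 − 0.735 = 0.195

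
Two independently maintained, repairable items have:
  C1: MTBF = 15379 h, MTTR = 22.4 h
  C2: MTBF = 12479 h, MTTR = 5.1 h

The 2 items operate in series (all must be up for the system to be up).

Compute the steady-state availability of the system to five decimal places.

0.99814

A(C1) = MTBF/(MTBF+MTTR) = 15379/(15379+22.4) = 0.998546
A(C2) = MTBF/(MTBF+MTTR) = 12479/(12479+5.1) = 0.999591
Series availability: 0.998546 × 0.999591 = 0.99814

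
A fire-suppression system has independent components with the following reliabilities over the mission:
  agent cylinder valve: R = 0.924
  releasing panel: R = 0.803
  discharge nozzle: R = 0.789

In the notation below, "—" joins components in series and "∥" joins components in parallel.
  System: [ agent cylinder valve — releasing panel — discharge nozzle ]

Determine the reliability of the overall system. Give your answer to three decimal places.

Series (agent cylinder valve, releasing panel, and discharge nozzle): 0.92400 × 0.80300 × 0.78900 = 0.585

0.585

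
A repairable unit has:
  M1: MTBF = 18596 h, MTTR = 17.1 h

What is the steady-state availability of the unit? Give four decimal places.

0.9991

A(M1) = MTBF/(MTBF+MTTR) = 18596/(18596+17.1) = 0.9991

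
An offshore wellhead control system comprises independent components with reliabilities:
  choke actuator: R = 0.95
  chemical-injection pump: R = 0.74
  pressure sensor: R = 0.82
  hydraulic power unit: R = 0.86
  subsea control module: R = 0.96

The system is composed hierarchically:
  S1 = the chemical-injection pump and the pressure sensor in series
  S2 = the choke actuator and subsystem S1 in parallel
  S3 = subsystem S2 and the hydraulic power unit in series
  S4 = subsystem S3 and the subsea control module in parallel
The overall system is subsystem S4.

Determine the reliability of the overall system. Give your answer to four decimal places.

Series (chemical-injection pump and pressure sensor): 0.740000 × 0.820000 = 0.606800
Parallel (choke actuator and [0.606800]): 1 − (1 − 0.950000)(1 − 0.606800) = 0.980340
Series ([0.980340] and hydraulic power unit): 0.980340 × 0.860000 = 0.843092
Parallel ([0.843092] and subsea control module): 1 − (1 − 0.843092)(1 − 0.960000) = 0.9937

0.9937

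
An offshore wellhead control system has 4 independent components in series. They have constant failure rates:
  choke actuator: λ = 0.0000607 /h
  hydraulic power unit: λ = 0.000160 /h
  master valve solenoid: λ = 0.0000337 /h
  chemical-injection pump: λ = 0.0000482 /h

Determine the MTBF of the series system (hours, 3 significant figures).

Series of exponential components: λ_sys = Σ λ_i
λ_sys = 0.0000607 + 0.000160 + 0.0000337 + 0.0000482 = 3.0260e-04 /h
MTBF = 1 / λ_sys = 3300 h

3300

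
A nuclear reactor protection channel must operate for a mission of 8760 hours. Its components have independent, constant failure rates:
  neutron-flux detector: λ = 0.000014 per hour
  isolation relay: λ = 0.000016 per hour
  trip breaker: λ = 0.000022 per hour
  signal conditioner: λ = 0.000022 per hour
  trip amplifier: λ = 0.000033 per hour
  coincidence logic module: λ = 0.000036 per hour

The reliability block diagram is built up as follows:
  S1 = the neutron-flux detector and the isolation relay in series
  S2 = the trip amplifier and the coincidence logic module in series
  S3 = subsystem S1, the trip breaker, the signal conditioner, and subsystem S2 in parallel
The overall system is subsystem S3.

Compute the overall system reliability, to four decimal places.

R(neutron-flux detector) = exp(−0.000014 × 8760) = 0.884582
R(isolation relay) = exp(−0.000016 × 8760) = 0.869219
R(trip breaker) = exp(−0.000022 × 8760) = 0.824713
R(signal conditioner) = exp(−0.000022 × 8760) = 0.824713
R(trip amplifier) = exp(−0.000033 × 8760) = 0.748952
R(coincidence logic module) = exp(−0.000036 × 8760) = 0.729526
Series (neutron-flux detector and isolation relay): 0.884582 × 0.869219 = 0.768895
Series (trip amplifier and coincidence logic module): 0.748952 × 0.729526 = 0.546380
Parallel ([0.768895], trip breaker, signal conditioner, and [0.546380]): 1 − (1 − 0.768895)(1 − 0.824713)(1 − 0.824713)(1 − 0.546380) = 0.9968

0.9968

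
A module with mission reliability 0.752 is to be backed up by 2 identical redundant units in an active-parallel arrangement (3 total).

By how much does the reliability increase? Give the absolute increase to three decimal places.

0.233

R_before = 0.752
R_after = 1 − (1 − 0.752)^3 = 0.985
ΔR = 0.985 − 0.752 = 0.233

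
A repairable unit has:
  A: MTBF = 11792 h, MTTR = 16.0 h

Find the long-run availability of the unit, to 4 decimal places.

0.9986

A(A) = MTBF/(MTBF+MTTR) = 11792/(11792+16.0) = 0.9986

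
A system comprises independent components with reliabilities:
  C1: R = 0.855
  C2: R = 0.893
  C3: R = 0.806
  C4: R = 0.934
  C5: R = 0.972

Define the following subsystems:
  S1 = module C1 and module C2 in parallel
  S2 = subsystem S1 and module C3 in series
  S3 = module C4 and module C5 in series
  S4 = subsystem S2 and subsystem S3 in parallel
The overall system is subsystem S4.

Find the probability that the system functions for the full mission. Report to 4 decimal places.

Parallel (C1 and C2): 1 − (1 − 0.855000)(1 − 0.893000) = 0.984485
Series ([0.984485] and C3): 0.984485 × 0.806000 = 0.793495
Series (C4 and C5): 0.934000 × 0.972000 = 0.907848
Parallel ([0.793495] and [0.907848]): 1 − (1 − 0.793495)(1 − 0.907848) = 0.9810

0.9810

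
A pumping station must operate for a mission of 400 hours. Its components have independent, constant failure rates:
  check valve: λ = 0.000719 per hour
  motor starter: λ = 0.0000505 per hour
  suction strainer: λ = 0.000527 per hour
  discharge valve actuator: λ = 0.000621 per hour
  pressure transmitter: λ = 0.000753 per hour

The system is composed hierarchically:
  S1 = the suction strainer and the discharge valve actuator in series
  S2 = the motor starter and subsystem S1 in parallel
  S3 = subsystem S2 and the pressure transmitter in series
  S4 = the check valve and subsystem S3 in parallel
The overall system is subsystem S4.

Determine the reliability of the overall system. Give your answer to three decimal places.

R(check valve) = exp(−0.000719 × 400) = 0.75006
R(motor starter) = exp(−0.0000505 × 400) = 0.98000
R(suction strainer) = exp(−0.000527 × 400) = 0.80994
R(discharge valve actuator) = exp(−0.000621 × 400) = 0.78005
R(pressure transmitter) = exp(−0.000753 × 400) = 0.73993
Series (suction strainer and discharge valve actuator): 0.80994 × 0.78005 = 0.63179
Parallel (motor starter and [0.63179]): 1 − (1 − 0.98000)(1 − 0.63179) = 0.99264
Series ([0.99264] and pressure transmitter): 0.99264 × 0.73993 = 0.73448
Parallel (check valve and [0.73448]): 1 − (1 − 0.75006)(1 − 0.73448) = 0.934

0.934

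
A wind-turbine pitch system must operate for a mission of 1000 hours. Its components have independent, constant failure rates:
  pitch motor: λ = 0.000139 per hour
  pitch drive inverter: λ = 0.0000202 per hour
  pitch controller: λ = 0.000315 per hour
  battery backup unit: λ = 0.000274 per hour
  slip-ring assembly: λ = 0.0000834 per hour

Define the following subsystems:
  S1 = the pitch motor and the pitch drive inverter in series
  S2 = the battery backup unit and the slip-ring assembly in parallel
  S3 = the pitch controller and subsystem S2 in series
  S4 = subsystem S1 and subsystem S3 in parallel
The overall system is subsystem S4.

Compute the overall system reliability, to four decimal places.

0.9582

R(pitch motor) = exp(−0.000139 × 1000) = 0.870228
R(pitch drive inverter) = exp(−0.0000202 × 1000) = 0.980003
R(pitch controller) = exp(−0.000315 × 1000) = 0.729789
R(battery backup unit) = exp(−0.000274 × 1000) = 0.760332
R(slip-ring assembly) = exp(−0.0000834 × 1000) = 0.919983
Series (pitch motor and pitch drive inverter): 0.870228 × 0.980003 = 0.852826
Parallel (battery backup unit and slip-ring assembly): 1 − (1 − 0.760332)(1 − 0.919983) = 0.980822
Series (pitch controller and [0.980822]): 0.729789 × 0.980822 = 0.715793
Parallel ([0.852826] and [0.715793]): 1 − (1 − 0.852826)(1 − 0.715793) = 0.9582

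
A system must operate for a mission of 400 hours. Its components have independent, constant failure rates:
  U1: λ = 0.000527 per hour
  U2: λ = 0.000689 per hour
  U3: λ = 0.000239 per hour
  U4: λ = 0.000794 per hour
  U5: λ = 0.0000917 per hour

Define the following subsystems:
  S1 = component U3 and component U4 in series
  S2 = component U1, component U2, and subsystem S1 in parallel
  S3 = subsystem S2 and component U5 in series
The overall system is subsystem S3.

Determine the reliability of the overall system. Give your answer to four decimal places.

0.9490

R(U1) = exp(−0.000527 × 400) = 0.809936
R(U2) = exp(−0.000689 × 400) = 0.759117
R(U3) = exp(−0.000239 × 400) = 0.908827
R(U4) = exp(−0.000794 × 400) = 0.727894
R(U5) = exp(−0.0000917 × 400) = 0.963985
Series (U3 and U4): 0.908827 × 0.727894 = 0.661530
Parallel (U1, U2, and [0.661530]): 1 − (1 − 0.809936)(1 − 0.759117)(1 − 0.661530) = 0.984504
Series ([0.984504] and U5): 0.984504 × 0.963985 = 0.9490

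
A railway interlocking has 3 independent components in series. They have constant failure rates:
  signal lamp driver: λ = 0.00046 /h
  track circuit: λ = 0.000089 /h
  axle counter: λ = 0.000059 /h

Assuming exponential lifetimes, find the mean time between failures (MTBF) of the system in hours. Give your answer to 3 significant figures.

Series of exponential components: λ_sys = Σ λ_i
λ_sys = 0.00046 + 0.000089 + 0.000059 = 6.0800e-04 /h
MTBF = 1 / λ_sys = 1640 h

1640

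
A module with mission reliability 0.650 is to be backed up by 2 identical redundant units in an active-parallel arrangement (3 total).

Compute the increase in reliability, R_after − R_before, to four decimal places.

0.3071

R_before = 0.650
R_after = 1 − (1 − 0.650)^3 = 0.9571
ΔR = 0.9571 − 0.650 = 0.3071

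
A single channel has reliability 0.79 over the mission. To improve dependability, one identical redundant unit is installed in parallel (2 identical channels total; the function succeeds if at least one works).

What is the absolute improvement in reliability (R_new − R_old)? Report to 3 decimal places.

R_before = 0.79
R_after = 1 − (1 − 0.79)^2 = 0.956
ΔR = 0.956 − 0.79 = 0.166

0.166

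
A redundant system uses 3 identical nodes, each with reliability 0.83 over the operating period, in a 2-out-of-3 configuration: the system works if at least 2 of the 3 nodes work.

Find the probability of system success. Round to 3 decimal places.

R = Σ_{i=2}^{3} C(3,i) p^i (1−p)^{3−i} with p = 0.83
C(3,2)·0.83^2·0.17^1 = 0.35134
C(3,3)·0.83^3·0.17^0 = 0.57179
Sum = 0.923

0.923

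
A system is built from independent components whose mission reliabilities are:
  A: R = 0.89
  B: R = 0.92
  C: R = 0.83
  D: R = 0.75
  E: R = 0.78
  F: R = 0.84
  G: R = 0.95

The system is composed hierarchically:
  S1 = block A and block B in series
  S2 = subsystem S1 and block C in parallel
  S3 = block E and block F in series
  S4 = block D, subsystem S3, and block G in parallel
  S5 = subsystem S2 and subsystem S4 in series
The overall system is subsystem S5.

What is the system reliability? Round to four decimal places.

0.9650

Series (A and B): 0.890000 × 0.920000 = 0.818800
Parallel ([0.818800] and C): 1 − (1 − 0.818800)(1 − 0.830000) = 0.969196
Series (E and F): 0.780000 × 0.840000 = 0.655200
Parallel (D, [0.655200], and G): 1 − (1 − 0.750000)(1 − 0.655200)(1 − 0.950000) = 0.995690
Series ([0.969196] and [0.995690]): 0.969196 × 0.995690 = 0.9650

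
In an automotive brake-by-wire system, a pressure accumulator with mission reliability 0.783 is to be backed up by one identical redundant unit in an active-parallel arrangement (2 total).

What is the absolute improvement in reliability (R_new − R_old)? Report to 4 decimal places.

R_before = 0.783
R_after = 1 − (1 − 0.783)^2 = 0.9529
ΔR = 0.9529 − 0.783 = 0.1699

0.1699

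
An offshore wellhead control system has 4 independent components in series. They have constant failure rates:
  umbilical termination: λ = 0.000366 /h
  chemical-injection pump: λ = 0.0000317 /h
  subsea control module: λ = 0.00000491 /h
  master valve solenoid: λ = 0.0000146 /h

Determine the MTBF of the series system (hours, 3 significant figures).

2400

Series of exponential components: λ_sys = Σ λ_i
λ_sys = 0.000366 + 0.0000317 + 0.00000491 + 0.0000146 = 4.1721e-04 /h
MTBF = 1 / λ_sys = 2400 h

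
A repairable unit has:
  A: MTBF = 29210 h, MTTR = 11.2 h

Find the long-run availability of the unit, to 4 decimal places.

A(A) = MTBF/(MTBF+MTTR) = 29210/(29210+11.2) = 0.9996

0.9996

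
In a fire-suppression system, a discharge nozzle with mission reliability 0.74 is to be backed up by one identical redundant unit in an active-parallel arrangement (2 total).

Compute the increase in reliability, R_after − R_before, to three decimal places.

R_before = 0.74
R_after = 1 − (1 − 0.74)^2 = 0.932
ΔR = 0.932 − 0.74 = 0.192

0.192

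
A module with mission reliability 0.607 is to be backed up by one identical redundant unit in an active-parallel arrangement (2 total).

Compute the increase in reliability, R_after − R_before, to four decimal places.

R_before = 0.607
R_after = 1 − (1 − 0.607)^2 = 0.8456
ΔR = 0.8456 − 0.607 = 0.2386

0.2386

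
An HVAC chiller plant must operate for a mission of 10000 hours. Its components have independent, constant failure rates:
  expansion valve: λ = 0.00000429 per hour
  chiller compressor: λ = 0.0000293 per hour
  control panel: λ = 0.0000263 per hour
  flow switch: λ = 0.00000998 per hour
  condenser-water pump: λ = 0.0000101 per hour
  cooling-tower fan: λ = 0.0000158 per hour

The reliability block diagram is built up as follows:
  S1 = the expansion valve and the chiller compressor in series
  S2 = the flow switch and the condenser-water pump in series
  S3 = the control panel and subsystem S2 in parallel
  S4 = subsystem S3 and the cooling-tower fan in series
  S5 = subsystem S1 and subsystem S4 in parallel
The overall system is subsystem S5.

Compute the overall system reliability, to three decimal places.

R(expansion valve) = exp(−0.00000429 × 10000) = 0.95801
R(chiller compressor) = exp(−0.0000293 × 10000) = 0.74602
R(control panel) = exp(−0.0000263 × 10000) = 0.76874
R(flow switch) = exp(−0.00000998 × 10000) = 0.90502
R(condenser-water pump) = exp(−0.0000101 × 10000) = 0.90393
R(cooling-tower fan) = exp(−0.0000158 × 10000) = 0.85385
Series (expansion valve and chiller compressor): 0.95801 × 0.74602 = 0.71469
Series (flow switch and condenser-water pump): 0.90502 × 0.90393 = 0.81807
Parallel (control panel and [0.81807]): 1 − (1 − 0.76874)(1 − 0.81807) = 0.95793
Series ([0.95793] and cooling-tower fan): 0.95793 × 0.85385 = 0.81793
Parallel ([0.71469] and [0.81793]): 1 − (1 − 0.71469)(1 − 0.81793) = 0.948

0.948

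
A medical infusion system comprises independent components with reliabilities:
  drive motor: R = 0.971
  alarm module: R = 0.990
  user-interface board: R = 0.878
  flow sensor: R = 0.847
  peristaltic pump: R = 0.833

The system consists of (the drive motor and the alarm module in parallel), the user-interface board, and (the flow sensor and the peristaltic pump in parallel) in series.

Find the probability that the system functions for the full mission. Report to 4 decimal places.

0.8553

Parallel (drive motor and alarm module): 1 − (1 − 0.971000)(1 − 0.990000) = 0.999710
Parallel (flow sensor and peristaltic pump): 1 − (1 − 0.847000)(1 − 0.833000) = 0.974449
Series ([0.999710], user-interface board, and [0.974449]): 0.999710 × 0.878000 × 0.974449 = 0.8553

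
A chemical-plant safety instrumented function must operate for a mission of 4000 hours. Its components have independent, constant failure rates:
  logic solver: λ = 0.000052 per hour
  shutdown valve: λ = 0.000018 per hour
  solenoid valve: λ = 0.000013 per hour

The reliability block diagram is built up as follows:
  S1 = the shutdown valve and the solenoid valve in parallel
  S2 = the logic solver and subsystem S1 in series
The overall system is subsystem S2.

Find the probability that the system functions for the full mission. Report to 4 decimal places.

R(logic solver) = exp(−0.000052 × 4000) = 0.812207
R(shutdown valve) = exp(−0.000018 × 4000) = 0.930531
R(solenoid valve) = exp(−0.000013 × 4000) = 0.949329
Parallel (shutdown valve and solenoid valve): 1 − (1 − 0.930531)(1 − 0.949329) = 0.996480
Series (logic solver and [0.996480]): 0.812207 × 0.996480 = 0.8093

0.8093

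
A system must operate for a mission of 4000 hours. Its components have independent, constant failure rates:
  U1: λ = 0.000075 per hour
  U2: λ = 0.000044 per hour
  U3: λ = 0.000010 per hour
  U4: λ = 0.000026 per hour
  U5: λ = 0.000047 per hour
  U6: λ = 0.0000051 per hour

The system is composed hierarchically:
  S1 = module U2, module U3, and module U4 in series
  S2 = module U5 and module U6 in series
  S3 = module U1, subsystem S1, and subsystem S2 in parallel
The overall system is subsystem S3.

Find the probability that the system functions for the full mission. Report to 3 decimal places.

0.987

R(U1) = exp(−0.000075 × 4000) = 0.74082
R(U2) = exp(−0.000044 × 4000) = 0.83862
R(U3) = exp(−0.000010 × 4000) = 0.96079
R(U4) = exp(−0.000026 × 4000) = 0.90123
R(U5) = exp(−0.000047 × 4000) = 0.82861
R(U6) = exp(−0.0000051 × 4000) = 0.97981
Series (U2, U3, and U4): 0.83862 × 0.96079 × 0.90123 = 0.72615
Series (U5 and U6): 0.82861 × 0.97981 = 0.81188
Parallel (U1, [0.72615], and [0.81188]): 1 − (1 − 0.74082)(1 − 0.72615)(1 − 0.81188) = 0.987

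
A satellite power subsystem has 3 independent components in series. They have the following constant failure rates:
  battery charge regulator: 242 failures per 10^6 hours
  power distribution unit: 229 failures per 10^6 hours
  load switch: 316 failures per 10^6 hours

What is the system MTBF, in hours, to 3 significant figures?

1270

Series of exponential components: λ_sys = Σ λ_i
λ_sys = 0.000242 + 0.000229 + 0.000316 = 7.8700e-04 /h
MTBF = 1 / λ_sys = 1270 h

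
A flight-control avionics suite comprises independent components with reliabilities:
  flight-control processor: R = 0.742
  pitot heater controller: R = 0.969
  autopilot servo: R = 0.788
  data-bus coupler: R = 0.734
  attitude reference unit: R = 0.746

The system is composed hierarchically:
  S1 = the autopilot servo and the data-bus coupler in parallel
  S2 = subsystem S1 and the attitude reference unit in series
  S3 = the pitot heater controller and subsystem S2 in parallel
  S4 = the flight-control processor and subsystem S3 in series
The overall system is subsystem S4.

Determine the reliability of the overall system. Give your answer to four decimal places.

0.7352

Parallel (autopilot servo and data-bus coupler): 1 − (1 − 0.788000)(1 − 0.734000) = 0.943608
Series ([0.943608] and attitude reference unit): 0.943608 × 0.746000 = 0.703932
Parallel (pitot heater controller and [0.703932]): 1 − (1 − 0.969000)(1 − 0.703932) = 0.990822
Series (flight-control processor and [0.990822]): 0.742000 × 0.990822 = 0.7352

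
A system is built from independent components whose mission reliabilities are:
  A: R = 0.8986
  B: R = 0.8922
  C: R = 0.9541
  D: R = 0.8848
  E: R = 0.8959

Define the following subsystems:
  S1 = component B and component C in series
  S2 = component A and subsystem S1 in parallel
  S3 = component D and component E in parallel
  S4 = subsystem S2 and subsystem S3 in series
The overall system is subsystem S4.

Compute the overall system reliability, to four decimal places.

0.9731

Series (B and C): 0.892200 × 0.954100 = 0.851248
Parallel (A and [0.851248]): 1 − (1 − 0.898600)(1 − 0.851248) = 0.984917
Parallel (D and E): 1 − (1 − 0.884800)(1 − 0.895900) = 0.988008
Series ([0.984917] and [0.988008]): 0.984917 × 0.988008 = 0.9731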